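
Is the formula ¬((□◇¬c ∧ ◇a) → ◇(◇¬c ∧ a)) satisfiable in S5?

1. ¬((□◇¬c ∧ ◇a) → ◇(◇¬c ∧ a)), 0
2. □◇¬c ∧ ◇a, 0
3. ¬◇(◇¬c ∧ a), 0
4. □◇¬c, 0
5. ◇a, 0
6. ¬(◇¬c ∧ a), 0
7. ◇¬c, 0
8. ¬a, 0
9. a, 1
10. ¬(◇¬c ∧ a), 1
11. ◇¬c, 1
12. ¬◇¬c, 1
13. c, 0
14. c, 1
15. ¬c, 2
16. ¬(◇¬c ∧ a), 2
17. ◇¬c, 2
18. c, 2
Accessibility: 0R0, 0R1, 0R2, 1R0, 1R1, 1R2, 2R0, 2R1, 2R2
Branch closes: c and ¬c both at 2.
All branches of the tableau close; one closing branch shown above.

Unsatisfiable (every branch closes)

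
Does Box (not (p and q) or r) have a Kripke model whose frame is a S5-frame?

Satisfiable (open branch found)

1. Box (not (p and q) or r), w0
2. not (p and q) or r, w0
3. r, w0
Accessibility: w0Rw0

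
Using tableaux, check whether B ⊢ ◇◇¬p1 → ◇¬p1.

Not valid

Tableau for the negation ¬(◇◇¬p1 → ◇¬p1):
1. ¬(◇◇¬p1 → ◇¬p1), w0
2. ◇◇¬p1, w0
3. ¬◇¬p1, w0
4. p1, w0
5. ◇¬p1, w1
6. p1, w1
7. ¬p1, w2
Accessibility: w0Rw0, w0Rw1, w1Rw0, w1Rw1, w1Rw2, w2Rw1, w2Rw2
The negation has an open branch (countermodel exists).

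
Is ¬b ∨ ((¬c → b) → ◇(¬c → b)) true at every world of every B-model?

Tableau for the negation ¬(¬b ∨ ((¬c → b) → ◇(¬c → b))):
1. ¬(¬b ∨ ((¬c → b) → ◇(¬c → b))), w0
2. b, w0
3. ¬((¬c → b) → ◇(¬c → b)), w0
4. ¬c → b, w0
5. ¬◇(¬c → b), w0
6. ¬(¬c → b), w0
7. ¬c, w0
8. ¬b, w0
Accessibility: w0Rw0
Branch closes: b and ¬b both at w0.
All branches of the negation close; one closing branch shown above.

Valid in B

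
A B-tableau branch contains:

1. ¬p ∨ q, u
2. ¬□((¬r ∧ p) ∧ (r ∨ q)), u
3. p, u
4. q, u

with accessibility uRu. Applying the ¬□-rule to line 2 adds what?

a fresh world v with uRv, and ¬((¬r ∧ p) ∧ (r ∨ q)) at v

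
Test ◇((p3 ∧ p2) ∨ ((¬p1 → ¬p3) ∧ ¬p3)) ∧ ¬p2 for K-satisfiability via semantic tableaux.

Yes, satisfiable

1. ◇((p3 ∧ p2) ∨ ((¬p1 → ¬p3) ∧ ¬p3)) ∧ ¬p2, w0
2. ◇((p3 ∧ p2) ∨ ((¬p1 → ¬p3) ∧ ¬p3)), w0
3. ¬p2, w0
4. (p3 ∧ p2) ∨ ((¬p1 → ¬p3) ∧ ¬p3), w1
5. (¬p1 → ¬p3) ∧ ¬p3, w1
6. ¬p1 → ¬p3, w1
7. ¬p3, w1
Accessibility: w0Rw1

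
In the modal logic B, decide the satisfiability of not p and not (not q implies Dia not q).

No, unsatisfiable

1. not p and not (not q implies Dia not q), 0
2. not p, 0   [and-rule on 1]
3. not (not q implies Dia not q), 0   [and-rule on 1]
4. not q, 0   [neg-implies-rule on 3]
5. not Dia not q, 0   [neg-implies-rule on 3]
6. q, 0   [neg-Dia-rule on 5 via 0R0]
Accessibility: 0R0
Branch closes: q and not q both at 0.
All branches of the tableau close; one closing branch shown above.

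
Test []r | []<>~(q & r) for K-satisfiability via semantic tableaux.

Satisfiable

1. []r | []<>~(q & r), w0
2. []<>~(q & r), w0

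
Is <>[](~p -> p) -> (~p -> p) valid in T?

Tableau for the negation ~(<>[](~p -> p) -> (~p -> p)):
1. ~(<>[](~p -> p) -> (~p -> p)), w0
2. <>[](~p -> p), w0
3. ~(~p -> p), w0
4. ~p, w0
5. [](~p -> p), w1
6. ~p -> p, w1
7. p, w1
Accessibility: w0Rw0, w0Rw1, w1Rw1
The negation has an open branch (countermodel exists).

Invalid (countermodel exists)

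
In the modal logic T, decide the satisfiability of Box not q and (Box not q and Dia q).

Unsatisfiable

1. Box not q and (Box not q and Dia q), 0
2. Box not q, 0
3. Box not q and Dia q, 0
4. Dia q, 0
5. not q, 0
6. q, 1
7. not q, 1
Accessibility: 0R0, 0R1, 1R1
Branch closes: q and not q both at 1.
Every branch closes; the branch above is one of them.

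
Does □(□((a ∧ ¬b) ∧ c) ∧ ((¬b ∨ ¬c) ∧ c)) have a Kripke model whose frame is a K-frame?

Yes, satisfiable

1. □(□((a ∧ ¬b) ∧ c) ∧ ((¬b ∨ ¬c) ∧ c)), 0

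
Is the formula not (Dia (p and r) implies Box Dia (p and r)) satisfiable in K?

1. not (Dia (p and r) implies Box Dia (p and r)), 0
2. Dia (p and r), 0
3. not Box Dia (p and r), 0
4. p and r, 1
5. p, 1
6. r, 1
7. not Dia (p and r), 2
Accessibility: 0R1, 0R2

Satisfiable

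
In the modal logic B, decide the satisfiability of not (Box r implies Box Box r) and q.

Yes, satisfiable

1. not (Box r implies Box Box r) and q, w0
2. not (Box r implies Box Box r), w0
3. q, w0
4. Box r, w0
5. not Box Box r, w0
6. r, w0
7. not Box r, w1
8. r, w1
9. not r, w2
Accessibility: w0Rw0, w0Rw1, w1Rw0, w1Rw1, w1Rw2, w2Rw1, w2Rw2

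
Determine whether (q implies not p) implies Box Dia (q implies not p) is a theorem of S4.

Tableau for the negation not ((q implies not p) implies Box Dia (q implies not p)):
1. not ((q implies not p) implies Box Dia (q implies not p)), w0
2. q implies not p, w0
3. not Box Dia (q implies not p), w0
4. not p, w0
5. not Dia (q implies not p), w1
6. not (q implies not p), w1
7. q, w1
8. p, w1
Accessibility: w0Rw0, w0Rw1, w1Rw1
The negation has an open branch (countermodel exists).

Not valid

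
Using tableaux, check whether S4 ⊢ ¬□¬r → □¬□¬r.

Tableau for the negation ¬(¬□¬r → □¬□¬r):
1. ¬(¬□¬r → □¬□¬r), w0
2. ¬□¬r, w0
3. ¬□¬□¬r, w0
4. r, w1
5. □¬r, w2
6. ¬r, w2
Accessibility: w0Rw0, w0Rw1, w0Rw2, w1Rw1, w2Rw2
The negation has an open branch (countermodel exists).

No, not valid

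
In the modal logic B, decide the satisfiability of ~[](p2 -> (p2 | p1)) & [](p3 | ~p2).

1. ~[](p2 -> (p2 | p1)) & [](p3 | ~p2), 0
2. ~[](p2 -> (p2 | p1)), 0
3. [](p3 | ~p2), 0
4. p3 | ~p2, 0
5. ~p2, 0
6. ~(p2 -> (p2 | p1)), 1
7. p2, 1
8. ~(p2 | p1), 1
9. ~p2, 1
10. ~p1, 1
Accessibility: 0R0, 0R1, 1R0, 1R1
Branch closes: p2 and ~p2 both at 1.
All branches of the tableau close; one closing branch shown above.

No, unsatisfiable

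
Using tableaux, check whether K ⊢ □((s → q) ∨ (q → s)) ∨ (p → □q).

Tableau for the negation ¬(□((s → q) ∨ (q → s)) ∨ (p → □q)):
1. ¬(□((s → q) ∨ (q → s)) ∨ (p → □q)), 0
2. ¬□((s → q) ∨ (q → s)), 0   [¬∨-rule on 1]
3. ¬(p → □q), 0   [¬∨-rule on 1]
4. p, 0   [¬→-rule on 3]
5. ¬□q, 0   [¬→-rule on 3]
6. ¬((s → q) ∨ (q → s)), 1   [¬□-rule on 2: fresh world 1, 0R1]
7. ¬(s → q), 1   [¬∨-rule on 6]
8. ¬(q → s), 1   [¬∨-rule on 6]
9. s, 1   [¬→-rule on 7]
10. ¬q, 1   [¬→-rule on 7]
11. q, 1   [¬→-rule on 8]
12. ¬s, 1   [¬→-rule on 8]
Accessibility: 0R1
Branch closes: q and ¬q both at 1.
All branches of the negation close; one closing branch shown above.

Valid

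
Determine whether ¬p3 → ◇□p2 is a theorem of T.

Tableau for the negation ¬(¬p3 → ◇□p2):
1. ¬(¬p3 → ◇□p2), 0
2. ¬p3, 0   [¬→-rule on 1]
3. ¬◇□p2, 0   [¬→-rule on 1]
4. ¬□p2, 0   [¬◇-rule on 3 via 0R0]
5. ¬p2, 1   [¬□-rule on 4: fresh world 1, 0R1]
6. ¬□p2, 1   [¬◇-rule on 3 via 0R1]
7. ¬p2, 2   [¬□-rule on 6: fresh world 2, 1R2]
Accessibility: 0R0, 0R1, 1R1, 1R2, 2R2
The negation has an open branch (countermodel exists).

Invalid (countermodel exists)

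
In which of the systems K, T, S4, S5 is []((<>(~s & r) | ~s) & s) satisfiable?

K

T-tableau for the formula:
1. []((<>(~s & r) | ~s) & s), u
2. (<>(~s & r) | ~s) & s, u
3. <>(~s & r) | ~s, u
4. s, u
5. <>(~s & r), u
6. ~s & r, v
7. ~s, v
8. r, v
9. (<>(~s & r) | ~s) & s, v
10. <>(~s & r) | ~s, v
11. s, v
Accessibility: uRu, uRv, vRv
Branch closes: s and ~s both at v.
Every branch closes (one shown): unsatisfiable in T, hence also in S4, S5 (every S4/S5-frame is a T-frame).
K-tableau for the formula:
1. []((<>(~s & r) | ~s) & s), u
Complete open branch: satisfiable in K.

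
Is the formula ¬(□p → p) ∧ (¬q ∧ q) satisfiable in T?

Unsatisfiable (every branch closes)

1. ¬(□p → p) ∧ (¬q ∧ q), w0
2. ¬(□p → p), w0
3. ¬q ∧ q, w0
4. □p, w0
5. ¬p, w0
6. ¬q, w0
7. q, w0
Accessibility: w0Rw0
Branch closes: q and ¬q both at w0.
Every branch closes; the branch above is one of them.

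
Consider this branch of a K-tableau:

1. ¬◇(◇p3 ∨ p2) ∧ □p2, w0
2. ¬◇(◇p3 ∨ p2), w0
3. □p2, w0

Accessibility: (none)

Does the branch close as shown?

No, open

No world carries both an atom and its negation.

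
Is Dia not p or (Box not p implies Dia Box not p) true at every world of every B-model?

Tableau for the negation not (Dia not p or (Box not p implies Dia Box not p)):
1. not (Dia not p or (Box not p implies Dia Box not p)), w0
2. not Dia not p, w0
3. not (Box not p implies Dia Box not p), w0
4. Box not p, w0
5. not Dia Box not p, w0
6. p, w0
7. not p, w0
Accessibility: w0Rw0
Branch closes: p and not p both at w0.
Every branch of the negation's tableau closes; the branch above is one of them.

Valid in B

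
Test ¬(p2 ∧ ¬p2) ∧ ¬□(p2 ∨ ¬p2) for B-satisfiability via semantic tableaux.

Unsatisfiable

1. ¬(p2 ∧ ¬p2) ∧ ¬□(p2 ∨ ¬p2), w0
2. ¬(p2 ∧ ¬p2), w0   [∧-rule on 1]
3. ¬□(p2 ∨ ¬p2), w0   [∧-rule on 1]
4. p2, w0   [¬∧-rule on 2 (branches; this branch)]
5. ¬(p2 ∨ ¬p2), w1   [¬□-rule on 3: fresh world w1, w0Rw1]
6. ¬p2, w1   [¬∨-rule on 5]
7. p2, w1   [¬∨-rule on 5]
Accessibility: w0Rw0, w0Rw1, w1Rw0, w1Rw1
Branch closes: p2 and ¬p2 both at w1.
Every branch closes; the branch above is one of them.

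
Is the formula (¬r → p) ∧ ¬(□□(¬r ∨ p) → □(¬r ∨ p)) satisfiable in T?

Unsatisfiable (every branch closes)

1. (¬r → p) ∧ ¬(□□(¬r ∨ p) → □(¬r ∨ p)), w0
2. ¬r → p, w0
3. ¬(□□(¬r ∨ p) → □(¬r ∨ p)), w0
4. □□(¬r ∨ p), w0
5. ¬□(¬r ∨ p), w0
6. □(¬r ∨ p), w0
7. ¬r ∨ p, w0
8. p, w0
9. ¬(¬r ∨ p), w1
10. r, w1
11. ¬p, w1
12. □(¬r ∨ p), w1
13. ¬r ∨ p, w1
14. p, w1
Accessibility: w0Rw0, w0Rw1, w1Rw1
Branch closes: p and ¬p both at w1.
(One branch shown.) All branches close.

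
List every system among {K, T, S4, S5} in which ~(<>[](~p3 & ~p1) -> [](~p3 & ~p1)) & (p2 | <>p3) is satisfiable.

K, T, S4

S4-tableau for the formula:
1. ~(<>[](~p3 & ~p1) -> [](~p3 & ~p1)) & (p2 | <>p3), 0
2. ~(<>[](~p3 & ~p1) -> [](~p3 & ~p1)), 0   [&-rule on 1]
3. p2 | <>p3, 0   [&-rule on 1]
4. <>[](~p3 & ~p1), 0   [~->-rule on 2]
5. ~[](~p3 & ~p1), 0   [~->-rule on 2]
6. <>p3, 0   [|-rule on 3 (branches; this branch)]
7. [](~p3 & ~p1), 1   [<>-rule on 4: fresh world 1, 0R1]
8. ~p3 & ~p1, 1   [[]-rule on 7 via 1R1]
9. ~p3, 1   [&-rule on 8]
10. ~p1, 1   [&-rule on 8]
11. ~(~p3 & ~p1), 2   [~[]-rule on 5: fresh world 2, 0R2]
12. p1, 2   [~&-rule on 11 (branches; this branch)]
13. p3, 3   [<>-rule on 6: fresh world 3, 0R3]
Accessibility: 0R0, 0R1, 0R2, 0R3, 1R1, 2R2, 3R3
Complete open branch: satisfiable in S4, hence also in K, T (this S4-model is also a K-model and a T-model).
S5-tableau for the formula:
1. ~(<>[](~p3 & ~p1) -> [](~p3 & ~p1)) & (p2 | <>p3), 0
2. ~(<>[](~p3 & ~p1) -> [](~p3 & ~p1)), 0   [&-rule on 1]
3. p2 | <>p3, 0   [&-rule on 1]
4. <>[](~p3 & ~p1), 0   [~->-rule on 2]
5. ~[](~p3 & ~p1), 0   [~->-rule on 2]
6. <>p3, 0   [|-rule on 3 (branches; this branch)]
7. [](~p3 & ~p1), 1   [<>-rule on 4: fresh world 1, 0R1]
8. ~p3 & ~p1, 0   [[]-rule on 7 via 1R0]
9. ~p3, 0   [&-rule on 8]
10. ~p1, 0   [&-rule on 8]
11. ~p3 & ~p1, 1   [[]-rule on 7 via 1R1]
12. ~p3, 1   [&-rule on 11]
13. ~p1, 1   [&-rule on 11]
14. ~(~p3 & ~p1), 2   [~[]-rule on 5: fresh world 2, 0R2]
15. ~p3 & ~p1, 2   [[]-rule on 7 via 1R2]
16. ~p3, 2   [&-rule on 15]
17. ~p1, 2   [&-rule on 15]
18. p1, 2   [~&-rule on 14 (branches; this branch)]
Accessibility: 0R0, 0R1, 0R2, 1R0, 1R1, 1R2, 2R0, 2R1, 2R2
Branch closes: p1 and ~p1 both at 2.
Every branch closes (one shown): unsatisfiable in S5.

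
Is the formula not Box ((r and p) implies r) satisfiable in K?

Unsatisfiable (every branch closes)

1. not Box ((r and p) implies r), u
2. not ((r and p) implies r), v   [neg-Box-rule on 1: fresh world v, uRv]
3. r and p, v   [neg-implies-rule on 2]
4. not r, v   [neg-implies-rule on 2]
5. r, v   [and-rule on 3]
6. p, v   [and-rule on 3]
Accessibility: uRv
Branch closes: r and not r both at v.
Every branch closes; the branch above is one of them.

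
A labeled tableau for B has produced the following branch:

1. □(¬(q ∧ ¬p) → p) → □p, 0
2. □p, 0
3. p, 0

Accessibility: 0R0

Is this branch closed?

Open

There is no literal clash: for every atom and world, at most one sign appears.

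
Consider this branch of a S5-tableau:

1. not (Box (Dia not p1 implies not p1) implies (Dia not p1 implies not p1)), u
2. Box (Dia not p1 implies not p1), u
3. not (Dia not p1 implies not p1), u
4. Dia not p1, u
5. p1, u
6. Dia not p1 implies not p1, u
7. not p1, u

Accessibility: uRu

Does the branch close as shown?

Yes, closed

Both p1 and not p1 appear at u.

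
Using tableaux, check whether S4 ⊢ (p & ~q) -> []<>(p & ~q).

Not valid

Tableau for the negation ~((p & ~q) -> []<>(p & ~q)):
1. ~((p & ~q) -> []<>(p & ~q)), 0
2. p & ~q, 0
3. ~[]<>(p & ~q), 0
4. p, 0
5. ~q, 0
6. ~<>(p & ~q), 1
7. ~(p & ~q), 1
8. q, 1
Accessibility: 0R0, 0R1, 1R1
The negation has an open branch (countermodel exists).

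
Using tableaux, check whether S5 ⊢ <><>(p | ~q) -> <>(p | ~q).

Valid in S5

Tableau for the negation ~(<><>(p | ~q) -> <>(p | ~q)):
1. ~(<><>(p | ~q) -> <>(p | ~q)), 0
2. <><>(p | ~q), 0
3. ~<>(p | ~q), 0
4. ~(p | ~q), 0
5. ~p, 0
6. q, 0
7. <>(p | ~q), 1
8. ~(p | ~q), 1
9. ~p, 1
10. q, 1
11. p | ~q, 2
12. ~(p | ~q), 2
13. ~p, 2
14. q, 2
15. ~q, 2
Accessibility: 0R0, 0R1, 0R2, 1R0, 1R1, 1R2, 2R0, 2R1, 2R2
Branch closes: q and ~q both at 2.
Every branch of the negation's tableau closes; the branch above is one of them.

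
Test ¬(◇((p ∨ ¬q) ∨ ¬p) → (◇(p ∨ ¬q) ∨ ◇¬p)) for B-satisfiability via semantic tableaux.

Unsatisfiable (every branch closes)

1. ¬(◇((p ∨ ¬q) ∨ ¬p) → (◇(p ∨ ¬q) ∨ ◇¬p)), u
2. ◇((p ∨ ¬q) ∨ ¬p), u
3. ¬(◇(p ∨ ¬q) ∨ ◇¬p), u
4. ¬◇(p ∨ ¬q), u
5. ¬◇¬p, u
6. ¬(p ∨ ¬q), u
7. ¬p, u
8. q, u
9. p, u
Accessibility: uRu
Branch closes: p and ¬p both at u.
Every branch closes; the branch above is one of them.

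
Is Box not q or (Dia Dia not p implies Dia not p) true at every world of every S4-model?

Valid

Tableau for the negation not (Box not q or (Dia Dia not p implies Dia not p)):
1. not (Box not q or (Dia Dia not p implies Dia not p)), 0
2. not Box not q, 0
3. not (Dia Dia not p implies Dia not p), 0
4. Dia Dia not p, 0
5. not Dia not p, 0
6. p, 0
7. q, 1
8. p, 1
9. Dia not p, 2
10. p, 2
11. not p, 3
12. p, 3
Accessibility: 0R0, 0R1, 0R2, 0R3, 1R1, 2R2, 2R3, 3R3
Branch closes: p and not p both at 3.
Every branch of the negation's tableau closes; the branch above is one of them.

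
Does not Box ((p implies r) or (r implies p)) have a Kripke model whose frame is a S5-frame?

1. not Box ((p implies r) or (r implies p)), 0
2. not ((p implies r) or (r implies p)), 1
3. not (p implies r), 1
4. not (r implies p), 1
5. p, 1
6. not r, 1
7. r, 1
8. not p, 1
Accessibility: 0R0, 0R1, 1R0, 1R1
Branch closes: r and not r both at 1.
Every branch closes; the branch above is one of them.

Unsatisfiable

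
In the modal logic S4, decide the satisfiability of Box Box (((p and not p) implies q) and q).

Satisfiable

1. Box Box (((p and not p) implies q) and q), 0
2. Box (((p and not p) implies q) and q), 0
3. ((p and not p) implies q) and q, 0
4. (p and not p) implies q, 0
5. q, 0
Accessibility: 0R0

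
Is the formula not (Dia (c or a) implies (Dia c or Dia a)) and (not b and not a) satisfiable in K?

Unsatisfiable (every branch closes)

1. not (Dia (c or a) implies (Dia c or Dia a)) and (not b and not a), w0
2. not (Dia (c or a) implies (Dia c or Dia a)), w0
3. not b and not a, w0
4. Dia (c or a), w0
5. not (Dia c or Dia a), w0
6. not b, w0
7. not a, w0
8. not Dia c, w0
9. not Dia a, w0
10. c or a, w1
11. not c, w1
12. not a, w1
13. a, w1
Accessibility: w0Rw1
Branch closes: a and not a both at w1.
All branches of the tableau close; one closing branch shown above.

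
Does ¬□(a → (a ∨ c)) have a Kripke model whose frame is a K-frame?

1. ¬□(a → (a ∨ c)), u
2. ¬(a → (a ∨ c)), v
3. a, v
4. ¬(a ∨ c), v
5. ¬a, v
6. ¬c, v
Accessibility: uRv
Branch closes: a and ¬a both at v.
All branches of the tableau close; one closing branch shown above.

No, unsatisfiable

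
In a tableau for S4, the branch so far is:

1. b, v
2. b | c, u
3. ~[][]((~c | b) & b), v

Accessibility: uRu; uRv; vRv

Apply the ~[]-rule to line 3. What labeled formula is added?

a fresh world w with vRw, and ~[]((~c | b) & b) at w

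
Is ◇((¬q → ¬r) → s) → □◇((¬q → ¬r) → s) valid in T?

Tableau for the negation ¬(◇((¬q → ¬r) → s) → □◇((¬q → ¬r) → s)):
1. ¬(◇((¬q → ¬r) → s) → □◇((¬q → ¬r) → s)), 0
2. ◇((¬q → ¬r) → s), 0   [¬→-rule on 1]
3. ¬□◇((¬q → ¬r) → s), 0   [¬→-rule on 1]
4. (¬q → ¬r) → s, 1   [◇-rule on 2: fresh world 1, 0R1]
5. s, 1   [→-rule on 4 (branches; this branch)]
6. ¬◇((¬q → ¬r) → s), 2   [¬□-rule on 3: fresh world 2, 0R2]
7. ¬((¬q → ¬r) → s), 2   [¬◇-rule on 6 via 2R2]
8. ¬q → ¬r, 2   [¬→-rule on 7]
9. ¬s, 2   [¬→-rule on 7]
10. ¬r, 2   [→-rule on 8 (branches; this branch)]
Accessibility: 0R0, 0R1, 0R2, 1R1, 2R2
The negation has an open branch (countermodel exists).

No, not valid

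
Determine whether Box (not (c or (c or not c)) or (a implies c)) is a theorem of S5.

Invalid (countermodel exists)

Tableau for the negation not Box (not (c or (c or not c)) or (a implies c)):
1. not Box (not (c or (c or not c)) or (a implies c)), u
2. not (not (c or (c or not c)) or (a implies c)), v
3. c or (c or not c), v
4. not (a implies c), v
5. a, v
6. not c, v
7. c or not c, v
Accessibility: uRu, uRv, vRu, vRv
The negation has an open branch (countermodel exists).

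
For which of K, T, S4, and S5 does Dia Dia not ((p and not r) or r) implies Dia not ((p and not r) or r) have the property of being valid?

S4-tableau for the negation not (Dia Dia not ((p and not r) or r) implies Dia not ((p and not r) or r)):
1. not (Dia Dia not ((p and not r) or r) implies Dia not ((p and not r) or r)), w0
2. Dia Dia not ((p and not r) or r), w0
3. not Dia not ((p and not r) or r), w0
4. (p and not r) or r, w0
5. p and not r, w0
6. p, w0
7. not r, w0
8. Dia not ((p and not r) or r), w1
9. (p and not r) or r, w1
10. p and not r, w1
11. p, w1
12. not r, w1
13. not ((p and not r) or r), w2
14. not (p and not r), w2
15. not r, w2
16. (p and not r) or r, w2
17. not p, w2
18. p and not r, w2
19. p, w2
Accessibility: w0Rw0, w0Rw1, w0Rw2, w1Rw1, w1Rw2, w2Rw2
Branch closes: p and not p both at w2.
Every branch closes (one shown): valid in S4, hence also in S5 (every theorem of S4 is a theorem of S5).
T-tableau for the negation not (Dia Dia not ((p and not r) or r) implies Dia not ((p and not r) or r)):
1. not (Dia Dia not ((p and not r) or r) implies Dia not ((p and not r) or r)), w0
2. Dia Dia not ((p and not r) or r), w0
3. not Dia not ((p and not r) or r), w0
4. (p and not r) or r, w0
5. r, w0
6. Dia not ((p and not r) or r), w1
7. (p and not r) or r, w1
8. r, w1
9. not ((p and not r) or r), w2
10. not (p and not r), w2
11. not r, w2
12. not p, w2
Accessibility: w0Rw0, w0Rw1, w1Rw1, w1Rw2, w2Rw2
Complete open branch: countermodel on a T-frame, so not valid in T, nor in K (the same frame is also a K-frame).

S4, S5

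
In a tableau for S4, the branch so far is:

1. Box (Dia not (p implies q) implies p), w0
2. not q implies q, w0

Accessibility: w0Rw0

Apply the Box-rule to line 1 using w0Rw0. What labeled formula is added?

Dia not (p implies q) implies p, w0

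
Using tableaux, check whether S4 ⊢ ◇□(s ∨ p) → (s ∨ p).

Tableau for the negation ¬(◇□(s ∨ p) → (s ∨ p)):
1. ¬(◇□(s ∨ p) → (s ∨ p)), w0
2. ◇□(s ∨ p), w0
3. ¬(s ∨ p), w0
4. ¬s, w0
5. ¬p, w0
6. □(s ∨ p), w1
7. s ∨ p, w1
8. p, w1
Accessibility: w0Rw0, w0Rw1, w1Rw1
The negation has an open branch (countermodel exists).

Not valid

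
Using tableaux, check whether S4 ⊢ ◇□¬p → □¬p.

Tableau for the negation ¬(◇□¬p → □¬p):
1. ¬(◇□¬p → □¬p), w0
2. ◇□¬p, w0   [¬→-rule on 1]
3. ¬□¬p, w0   [¬→-rule on 1]
4. □¬p, w1   [◇-rule on 2: fresh world w1, w0Rw1]
5. ¬p, w1   [□-rule on 4 via w1Rw1]
6. p, w2   [¬□-rule on 3: fresh world w2, w0Rw2]
Accessibility: w0Rw0, w0Rw1, w0Rw2, w1Rw1, w2Rw2
The negation has an open branch (countermodel exists).

Invalid (countermodel exists)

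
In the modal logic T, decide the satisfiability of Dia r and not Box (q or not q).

1. Dia r and not Box (q or not q), w0
2. Dia r, w0   [and-rule on 1]
3. not Box (q or not q), w0   [and-rule on 1]
4. r, w1   [Dia-rule on 2: fresh world w1, w0Rw1]
5. not (q or not q), w2   [neg-Box-rule on 3: fresh world w2, w0Rw2]
6. not q, w2   [neg-or-rule on 5]
7. q, w2   [neg-or-rule on 5]
Accessibility: w0Rw0, w0Rw1, w0Rw2, w1Rw1, w2Rw2
Branch closes: q and not q both at w2.
(One branch shown.) All branches close.

No, unsatisfiable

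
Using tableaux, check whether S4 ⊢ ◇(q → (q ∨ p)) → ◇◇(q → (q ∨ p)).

Valid in S4

Tableau for the negation ¬(◇(q → (q ∨ p)) → ◇◇(q → (q ∨ p))):
1. ¬(◇(q → (q ∨ p)) → ◇◇(q → (q ∨ p))), w0
2. ◇(q → (q ∨ p)), w0
3. ¬◇◇(q → (q ∨ p)), w0
4. ¬◇(q → (q ∨ p)), w0
5. ¬(q → (q ∨ p)), w0
6. q, w0
7. ¬(q ∨ p), w0
8. ¬q, w0
9. ¬p, w0
Accessibility: w0Rw0
Branch closes: q and ¬q both at w0.
All branches of the negation close; one closing branch shown above.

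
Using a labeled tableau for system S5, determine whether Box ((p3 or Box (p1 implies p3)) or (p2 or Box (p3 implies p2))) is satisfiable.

1. Box ((p3 or Box (p1 implies p3)) or (p2 or Box (p3 implies p2))), w0
2. (p3 or Box (p1 implies p3)) or (p2 or Box (p3 implies p2)), w0   [Box-rule on 1 via w0Rw0]
3. p2 or Box (p3 implies p2), w0   [or-rule on 2 (branches; this branch)]
4. Box (p3 implies p2), w0   [or-rule on 3 (branches; this branch)]
5. p3 implies p2, w0   [Box-rule on 4 via w0Rw0]
6. p2, w0   [implies-rule on 5 (branches; this branch)]
Accessibility: w0Rw0

Yes, satisfiable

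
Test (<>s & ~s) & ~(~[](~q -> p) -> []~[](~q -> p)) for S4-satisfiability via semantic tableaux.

Satisfiable (open branch found)

1. (<>s & ~s) & ~(~[](~q -> p) -> []~[](~q -> p)), u
2. <>s & ~s, u   [&-rule on 1]
3. ~(~[](~q -> p) -> []~[](~q -> p)), u   [&-rule on 1]
4. <>s, u   [&-rule on 2]
5. ~s, u   [&-rule on 2]
6. ~[](~q -> p), u   [~->-rule on 3]
7. ~[]~[](~q -> p), u   [~->-rule on 3]
8. s, v   [<>-rule on 4: fresh world v, uRv]
9. ~(~q -> p), w   [~[]-rule on 6: fresh world w, uRw]
10. ~q, w   [~->-rule on 9]
11. ~p, w   [~->-rule on 9]
12. [](~q -> p), x   [~[]-rule on 7: fresh world x, uRx]
13. ~q -> p, x   [[]-rule on 12 via xRx]
14. p, x   [->-rule on 13 (branches; this branch)]
Accessibility: uRu, uRv, uRw, uRx, vRv, wRw, xRx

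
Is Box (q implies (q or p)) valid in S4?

Tableau for the negation not Box (q implies (q or p)):
1. not Box (q implies (q or p)), 0
2. not (q implies (q or p)), 1
3. q, 1
4. not (q or p), 1
5. not q, 1
6. not p, 1
Accessibility: 0R0, 0R1, 1R1
Branch closes: q and not q both at 1.
Every branch of the negation's tableau closes; the branch above is one of them.

Valid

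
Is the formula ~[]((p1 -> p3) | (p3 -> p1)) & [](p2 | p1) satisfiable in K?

1. ~[]((p1 -> p3) | (p3 -> p1)) & [](p2 | p1), 0
2. ~[]((p1 -> p3) | (p3 -> p1)), 0
3. [](p2 | p1), 0
4. ~((p1 -> p3) | (p3 -> p1)), 1
5. ~(p1 -> p3), 1
6. ~(p3 -> p1), 1
7. p1, 1
8. ~p3, 1
9. p3, 1
10. ~p1, 1
Accessibility: 0R1
Branch closes: p3 and ~p3 both at 1.
Every branch closes; the branch above is one of them.

No, unsatisfiable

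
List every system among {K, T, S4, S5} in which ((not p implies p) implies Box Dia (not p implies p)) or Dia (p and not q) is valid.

S4-tableau for the negation not (((not p implies p) implies Box Dia (not p implies p)) or Dia (p and not q)):
1. not (((not p implies p) implies Box Dia (not p implies p)) or Dia (p and not q)), u
2. not ((not p implies p) implies Box Dia (not p implies p)), u   [neg-or-rule on 1]
3. not Dia (p and not q), u   [neg-or-rule on 1]
4. not p implies p, u   [neg-implies-rule on 2]
5. not Box Dia (not p implies p), u   [neg-implies-rule on 2]
6. not (p and not q), u   [neg-Dia-rule on 3 via uRu]
7. p, u   [implies-rule on 4 (branches; this branch)]
8. q, u   [neg-and-rule on 6 (branches; this branch)]
9. not Dia (not p implies p), v   [neg-Box-rule on 5: fresh world v, uRv]
10. not (p and not q), v   [neg-Dia-rule on 3 via uRv]
11. not (not p implies p), v   [neg-Dia-rule on 9 via vRv]
12. not p, v   [neg-implies-rule on 11]
13. q, v   [neg-and-rule on 10 (branches; this branch)]
Accessibility: uRu, uRv, vRv
Complete open branch: countermodel on an S4-frame, so not valid in S4, nor in K, T (the same frame is also a K-frame and a T-frame).
S5-tableau for the negation not (((not p implies p) implies Box Dia (not p implies p)) or Dia (p and not q)):
1. not (((not p implies p) implies Box Dia (not p implies p)) or Dia (p and not q)), u
2. not ((not p implies p) implies Box Dia (not p implies p)), u   [neg-or-rule on 1]
3. not Dia (p and not q), u   [neg-or-rule on 1]
4. not p implies p, u   [neg-implies-rule on 2]
5. not Box Dia (not p implies p), u   [neg-implies-rule on 2]
6. not (p and not q), u   [neg-Dia-rule on 3 via uRu]
7. p, u   [implies-rule on 4 (branches; this branch)]
8. q, u   [neg-and-rule on 6 (branches; this branch)]
9. not Dia (not p implies p), v   [neg-Box-rule on 5: fresh world v, uRv]
10. not (p and not q), v   [neg-Dia-rule on 3 via uRv]
11. not (not p implies p), u   [neg-Dia-rule on 9 via vRu]
12. not p, u   [neg-implies-rule on 11]
Accessibility: uRu, uRv, vRu, vRv
Branch closes: p and not p both at u.
Every branch closes (one shown): valid in S5.

S5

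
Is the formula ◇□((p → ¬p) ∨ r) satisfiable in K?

Satisfiable (open branch found)

1. ◇□((p → ¬p) ∨ r), u
2. □((p → ¬p) ∨ r), v
Accessibility: uRv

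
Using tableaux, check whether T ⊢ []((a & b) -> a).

Tableau for the negation ~[]((a & b) -> a):
1. ~[]((a & b) -> a), 0
2. ~((a & b) -> a), 1   [~[]-rule on 1: fresh world 1, 0R1]
3. a & b, 1   [~->-rule on 2]
4. ~a, 1   [~->-rule on 2]
5. a, 1   [&-rule on 3]
6. b, 1   [&-rule on 3]
Accessibility: 0R0, 0R1, 1R1
Branch closes: a and ~a both at 1.
All branches of the negation close; one closing branch shown above.

Valid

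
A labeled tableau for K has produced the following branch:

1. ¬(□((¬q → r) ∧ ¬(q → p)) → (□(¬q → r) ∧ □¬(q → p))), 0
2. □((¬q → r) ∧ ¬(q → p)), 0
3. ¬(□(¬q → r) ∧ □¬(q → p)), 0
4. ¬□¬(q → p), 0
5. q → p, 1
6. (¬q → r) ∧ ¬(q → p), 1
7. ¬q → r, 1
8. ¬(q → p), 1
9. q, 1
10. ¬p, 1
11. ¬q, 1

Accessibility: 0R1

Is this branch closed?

Closed

Both q and ¬q appear at 1.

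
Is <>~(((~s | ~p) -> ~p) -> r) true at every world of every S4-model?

Tableau for the negation ~<>~(((~s | ~p) -> ~p) -> r):
1. ~<>~(((~s | ~p) -> ~p) -> r), w0
2. ((~s | ~p) -> ~p) -> r, w0
3. r, w0
Accessibility: w0Rw0
The negation has an open branch (countermodel exists).

Not valid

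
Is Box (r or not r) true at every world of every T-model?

Valid

Tableau for the negation not Box (r or not r):
1. not Box (r or not r), 0
2. not (r or not r), 1
3. not r, 1
4. r, 1
Accessibility: 0R0, 0R1, 1R1
Branch closes: r and not r both at 1.
All branches of the negation close; one closing branch shown above.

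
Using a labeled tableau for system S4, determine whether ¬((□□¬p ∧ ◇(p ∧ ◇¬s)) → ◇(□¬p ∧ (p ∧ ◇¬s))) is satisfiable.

Unsatisfiable

1. ¬((□□¬p ∧ ◇(p ∧ ◇¬s)) → ◇(□¬p ∧ (p ∧ ◇¬s))), w0
2. □□¬p ∧ ◇(p ∧ ◇¬s), w0
3. ¬◇(□¬p ∧ (p ∧ ◇¬s)), w0
4. □□¬p, w0
5. ◇(p ∧ ◇¬s), w0
6. ¬(□¬p ∧ (p ∧ ◇¬s)), w0
7. □¬p, w0
8. ¬p, w0
9. ¬(p ∧ ◇¬s), w0
10. ¬◇¬s, w0
11. s, w0
12. p ∧ ◇¬s, w1
13. p, w1
14. ◇¬s, w1
15. ¬(□¬p ∧ (p ∧ ◇¬s)), w1
16. □¬p, w1
17. ¬p, w1
Accessibility: w0Rw0, w0Rw1, w1Rw1
Branch closes: p and ¬p both at w1.
(One branch shown.) All branches close.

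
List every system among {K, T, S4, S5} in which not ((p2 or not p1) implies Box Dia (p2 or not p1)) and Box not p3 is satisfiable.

K, T, S4

S4-tableau for the formula:
1. not ((p2 or not p1) implies Box Dia (p2 or not p1)) and Box not p3, w0
2. not ((p2 or not p1) implies Box Dia (p2 or not p1)), w0
3. Box not p3, w0
4. p2 or not p1, w0
5. not Box Dia (p2 or not p1), w0
6. not p3, w0
7. not p1, w0
8. not Dia (p2 or not p1), w1
9. not p3, w1
10. not (p2 or not p1), w1
11. not p2, w1
12. p1, w1
Accessibility: w0Rw0, w0Rw1, w1Rw1
Complete open branch: satisfiable in S4, hence also in K, T (this S4-model is also a K-model and a T-model).
S5-tableau for the formula:
1. not ((p2 or not p1) implies Box Dia (p2 or not p1)) and Box not p3, w0
2. not ((p2 or not p1) implies Box Dia (p2 or not p1)), w0
3. Box not p3, w0
4. p2 or not p1, w0
5. not Box Dia (p2 or not p1), w0
6. not p3, w0
7. not p1, w0
8. not Dia (p2 or not p1), w1
9. not p3, w1
10. not (p2 or not p1), w0
11. not p2, w0
12. p1, w0
Accessibility: w0Rw0, w0Rw1, w1Rw0, w1Rw1
Branch closes: p1 and not p1 both at w0.
Every branch closes (one shown): unsatisfiable in S5.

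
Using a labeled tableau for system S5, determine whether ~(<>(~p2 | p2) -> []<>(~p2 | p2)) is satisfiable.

No, unsatisfiable

1. ~(<>(~p2 | p2) -> []<>(~p2 | p2)), 0
2. <>(~p2 | p2), 0   [~->-rule on 1]
3. ~[]<>(~p2 | p2), 0   [~->-rule on 1]
4. ~p2 | p2, 1   [<>-rule on 2: fresh world 1, 0R1]
5. p2, 1   [|-rule on 4 (branches; this branch)]
6. ~<>(~p2 | p2), 2   [~[]-rule on 3: fresh world 2, 0R2]
7. ~(~p2 | p2), 0   [~<>-rule on 6 via 2R0]
8. p2, 0   [~|-rule on 7]
9. ~p2, 0   [~|-rule on 7]
Accessibility: 0R0, 0R1, 0R2, 1R0, 1R1, 1R2, 2R0, 2R1, 2R2
Branch closes: p2 and ~p2 both at 0.
Every branch closes; the branch above is one of them.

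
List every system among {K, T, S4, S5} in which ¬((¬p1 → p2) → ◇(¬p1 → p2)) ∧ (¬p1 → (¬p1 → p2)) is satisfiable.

K-tableau for the formula:
1. ¬((¬p1 → p2) → ◇(¬p1 → p2)) ∧ (¬p1 → (¬p1 → p2)), 0
2. ¬((¬p1 → p2) → ◇(¬p1 → p2)), 0
3. ¬p1 → (¬p1 → p2), 0
4. ¬p1 → p2, 0
5. ¬◇(¬p1 → p2), 0
6. p2, 0
Complete open branch: satisfiable in K.
T-tableau for the formula:
1. ¬((¬p1 → p2) → ◇(¬p1 → p2)) ∧ (¬p1 → (¬p1 → p2)), 0
2. ¬((¬p1 → p2) → ◇(¬p1 → p2)), 0
3. ¬p1 → (¬p1 → p2), 0
4. ¬p1 → p2, 0
5. ¬◇(¬p1 → p2), 0
6. ¬(¬p1 → p2), 0
7. ¬p1, 0
8. ¬p2, 0
9. p2, 0
Accessibility: 0R0
Branch closes: p2 and ¬p2 both at 0.
Every branch closes (one shown): unsatisfiable in T, hence also in S4, S5 (every S4/S5-frame is a T-frame).

K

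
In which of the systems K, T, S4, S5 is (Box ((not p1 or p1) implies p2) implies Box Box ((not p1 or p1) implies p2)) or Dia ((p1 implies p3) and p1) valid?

S4, S5

T-tableau for the negation not ((Box ((not p1 or p1) implies p2) implies Box Box ((not p1 or p1) implies p2)) or Dia ((p1 implies p3) and p1)):
1. not ((Box ((not p1 or p1) implies p2) implies Box Box ((not p1 or p1) implies p2)) or Dia ((p1 implies p3) and p1)), 0
2. not (Box ((not p1 or p1) implies p2) implies Box Box ((not p1 or p1) implies p2)), 0
3. not Dia ((p1 implies p3) and p1), 0
4. Box ((not p1 or p1) implies p2), 0
5. not Box Box ((not p1 or p1) implies p2), 0
6. not ((p1 implies p3) and p1), 0
7. (not p1 or p1) implies p2, 0
8. not p1, 0
9. p2, 0
10. not Box ((not p1 or p1) implies p2), 1
11. not ((p1 implies p3) and p1), 1
12. (not p1 or p1) implies p2, 1
13. not p1, 1
14. p2, 1
15. not ((not p1 or p1) implies p2), 2
16. not p1 or p1, 2
17. not p2, 2
18. p1, 2
Accessibility: 0R0, 0R1, 1R1, 1R2, 2R2
Complete open branch: countermodel on a T-frame, so not valid in T, nor in K (the same frame is also a K-frame).
S4-tableau for the negation not ((Box ((not p1 or p1) implies p2) implies Box Box ((not p1 or p1) implies p2)) or Dia ((p1 implies p3) and p1)):
1. not ((Box ((not p1 or p1) implies p2) implies Box Box ((not p1 or p1) implies p2)) or Dia ((p1 implies p3) and p1)), 0
2. not (Box ((not p1 or p1) implies p2) implies Box Box ((not p1 or p1) implies p2)), 0
3. not Dia ((p1 implies p3) and p1), 0
4. Box ((not p1 or p1) implies p2), 0
5. not Box Box ((not p1 or p1) implies p2), 0
6. not ((p1 implies p3) and p1), 0
7. (not p1 or p1) implies p2, 0
8. not (p1 implies p3), 0
9. p1, 0
10. not p3, 0
11. p2, 0
12. not Box ((not p1 or p1) implies p2), 1
13. not ((p1 implies p3) and p1), 1
14. (not p1 or p1) implies p2, 1
15. not (p1 implies p3), 1
16. p1, 1
17. not p3, 1
18. p2, 1
19. not ((not p1 or p1) implies p2), 2
20. not p1 or p1, 2
21. not p2, 2
22. not ((p1 implies p3) and p1), 2
23. (not p1 or p1) implies p2, 2
24. p1, 2
25. not (p1 implies p3), 2
26. not p3, 2
27. not (not p1 or p1), 2
28. not p1, 2
Accessibility: 0R0, 0R1, 0R2, 1R1, 1R2, 2R2
Branch closes: p1 and not p1 both at 2.
Every branch closes (one shown): valid in S4, hence also in S5 (every theorem of S4 is a theorem of S5).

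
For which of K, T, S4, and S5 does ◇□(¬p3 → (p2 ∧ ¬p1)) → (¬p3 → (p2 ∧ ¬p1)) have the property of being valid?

S4-tableau for the negation ¬(◇□(¬p3 → (p2 ∧ ¬p1)) → (¬p3 → (p2 ∧ ¬p1))):
1. ¬(◇□(¬p3 → (p2 ∧ ¬p1)) → (¬p3 → (p2 ∧ ¬p1))), w0
2. ◇□(¬p3 → (p2 ∧ ¬p1)), w0
3. ¬(¬p3 → (p2 ∧ ¬p1)), w0
4. ¬p3, w0
5. ¬(p2 ∧ ¬p1), w0
6. p1, w0
7. □(¬p3 → (p2 ∧ ¬p1)), w1
8. ¬p3 → (p2 ∧ ¬p1), w1
9. p2 ∧ ¬p1, w1
10. p2, w1
11. ¬p1, w1
Accessibility: w0Rw0, w0Rw1, w1Rw1
Complete open branch: countermodel on an S4-frame, so not valid in S4, nor in K, T (the same frame is also a K-frame and a T-frame).
S5-tableau for the negation ¬(◇□(¬p3 → (p2 ∧ ¬p1)) → (¬p3 → (p2 ∧ ¬p1))):
1. ¬(◇□(¬p3 → (p2 ∧ ¬p1)) → (¬p3 → (p2 ∧ ¬p1))), w0
2. ◇□(¬p3 → (p2 ∧ ¬p1)), w0
3. ¬(¬p3 → (p2 ∧ ¬p1)), w0
4. ¬p3, w0
5. ¬(p2 ∧ ¬p1), w0
6. p1, w0
7. □(¬p3 → (p2 ∧ ¬p1)), w1
8. ¬p3 → (p2 ∧ ¬p1), w0
9. ¬p3 → (p2 ∧ ¬p1), w1
10. p2 ∧ ¬p1, w0
11. p2, w0
12. ¬p1, w0
Accessibility: w0Rw0, w0Rw1, w1Rw0, w1Rw1
Branch closes: p1 and ¬p1 both at w0.
Every branch closes (one shown): valid in S5.

S5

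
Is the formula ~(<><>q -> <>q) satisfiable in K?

1. ~(<><>q -> <>q), u
2. <><>q, u   [~->-rule on 1]
3. ~<>q, u   [~->-rule on 1]
4. <>q, v   [<>-rule on 2: fresh world v, uRv]
5. ~q, v   [~<>-rule on 3 via uRv]
6. q, w   [<>-rule on 4: fresh world w, vRw]
Accessibility: uRv, vRw

Satisfiable (open branch found)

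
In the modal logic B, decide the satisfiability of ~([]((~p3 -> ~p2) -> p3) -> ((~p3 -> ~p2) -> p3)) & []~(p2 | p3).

Unsatisfiable (every branch closes)

1. ~([]((~p3 -> ~p2) -> p3) -> ((~p3 -> ~p2) -> p3)) & []~(p2 | p3), w0
2. ~([]((~p3 -> ~p2) -> p3) -> ((~p3 -> ~p2) -> p3)), w0   [&-rule on 1]
3. []~(p2 | p3), w0   [&-rule on 1]
4. []((~p3 -> ~p2) -> p3), w0   [~->-rule on 2]
5. ~((~p3 -> ~p2) -> p3), w0   [~->-rule on 2]
6. ~p3 -> ~p2, w0   [~->-rule on 5]
7. ~p3, w0   [~->-rule on 5]
8. ~(p2 | p3), w0   [[]-rule on 3 via w0Rw0]
9. ~p2, w0   [~|-rule on 8]
10. (~p3 -> ~p2) -> p3, w0   [[]-rule on 4 via w0Rw0]
11. ~(~p3 -> ~p2), w0   [->-rule on 10 (branches; this branch)]
12. p2, w0   [~->-rule on 11]
Accessibility: w0Rw0
Branch closes: p2 and ~p2 both at w0.
Every branch closes; the branch above is one of them.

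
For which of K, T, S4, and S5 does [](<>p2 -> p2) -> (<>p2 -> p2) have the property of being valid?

T, S4, S5

T-tableau for the negation ~([](<>p2 -> p2) -> (<>p2 -> p2)):
1. ~([](<>p2 -> p2) -> (<>p2 -> p2)), u
2. [](<>p2 -> p2), u
3. ~(<>p2 -> p2), u
4. <>p2, u
5. ~p2, u
6. <>p2 -> p2, u
7. ~<>p2, u
8. p2, v
9. <>p2 -> p2, v
10. ~p2, v
Accessibility: uRu, uRv, vRv
Branch closes: p2 and ~p2 both at v.
Every branch closes (one shown): valid in T, hence also in S4, S5 (every theorem of T is a theorem of S4 and S5).
K-tableau for the negation ~([](<>p2 -> p2) -> (<>p2 -> p2)):
1. ~([](<>p2 -> p2) -> (<>p2 -> p2)), u
2. [](<>p2 -> p2), u
3. ~(<>p2 -> p2), u
4. <>p2, u
5. ~p2, u
6. p2, v
7. <>p2 -> p2, v
Accessibility: uRv
Complete open branch: countermodel on a K-frame, so not valid in K.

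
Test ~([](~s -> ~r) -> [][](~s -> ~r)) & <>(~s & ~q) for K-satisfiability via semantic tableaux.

1. ~([](~s -> ~r) -> [][](~s -> ~r)) & <>(~s & ~q), 0
2. ~([](~s -> ~r) -> [][](~s -> ~r)), 0
3. <>(~s & ~q), 0
4. [](~s -> ~r), 0
5. ~[][](~s -> ~r), 0
6. ~s & ~q, 1
7. ~s, 1
8. ~q, 1
9. ~s -> ~r, 1
10. ~r, 1
11. ~[](~s -> ~r), 2
12. ~s -> ~r, 2
13. ~r, 2
14. ~(~s -> ~r), 3
15. ~s, 3
16. r, 3
Accessibility: 0R1, 0R2, 2R3

Satisfiable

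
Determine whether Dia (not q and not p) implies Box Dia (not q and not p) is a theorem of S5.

Tableau for the negation not (Dia (not q and not p) implies Box Dia (not q and not p)):
1. not (Dia (not q and not p) implies Box Dia (not q and not p)), 0
2. Dia (not q and not p), 0   [neg-implies-rule on 1]
3. not Box Dia (not q and not p), 0   [neg-implies-rule on 1]
4. not q and not p, 1   [Dia-rule on 2: fresh world 1, 0R1]
5. not q, 1   [and-rule on 4]
6. not p, 1   [and-rule on 4]
7. not Dia (not q and not p), 2   [neg-Box-rule on 3: fresh world 2, 0R2]
8. not (not q and not p), 0   [neg-Dia-rule on 7 via 2R0]
9. not (not q and not p), 1   [neg-Dia-rule on 7 via 2R1]
10. not (not q and not p), 2   [neg-Dia-rule on 7 via 2R2]
11. p, 0   [neg-and-rule on 8 (branches; this branch)]
12. p, 1   [neg-and-rule on 9 (branches; this branch)]
Accessibility: 0R0, 0R1, 0R2, 1R0, 1R1, 1R2, 2R0, 2R1, 2R2
Branch closes: p and not p both at 1.
All branches of the negation close; one closing branch shown above.

Valid in S5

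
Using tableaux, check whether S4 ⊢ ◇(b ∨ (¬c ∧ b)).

Tableau for the negation ¬◇(b ∨ (¬c ∧ b)):
1. ¬◇(b ∨ (¬c ∧ b)), w0
2. ¬(b ∨ (¬c ∧ b)), w0   [¬◇-rule on 1 via w0Rw0]
3. ¬b, w0   [¬∨-rule on 2]
4. ¬(¬c ∧ b), w0   [¬∨-rule on 2]
Accessibility: w0Rw0
The negation has an open branch (countermodel exists).

Invalid (countermodel exists)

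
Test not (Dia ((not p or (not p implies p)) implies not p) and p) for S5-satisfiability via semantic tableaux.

1. not (Dia ((not p or (not p implies p)) implies not p) and p), u
2. not p, u
Accessibility: uRu

Satisfiable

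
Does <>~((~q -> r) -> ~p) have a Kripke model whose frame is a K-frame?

Satisfiable (open branch found)

1. <>~((~q -> r) -> ~p), w0
2. ~((~q -> r) -> ~p), w1   [<>-rule on 1: fresh world w1, w0Rw1]
3. ~q -> r, w1   [~->-rule on 2]
4. p, w1   [~->-rule on 2]
5. r, w1   [->-rule on 3 (branches; this branch)]
Accessibility: w0Rw1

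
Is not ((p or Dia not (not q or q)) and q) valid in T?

Tableau for the negation (p or Dia not (not q or q)) and q:
1. (p or Dia not (not q or q)) and q, u
2. p or Dia not (not q or q), u   [and-rule on 1]
3. q, u   [and-rule on 1]
4. p, u   [or-rule on 2 (branches; this branch)]
Accessibility: uRu
The negation has an open branch (countermodel exists).

Invalid (countermodel exists)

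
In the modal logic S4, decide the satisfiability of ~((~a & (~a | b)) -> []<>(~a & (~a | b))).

Yes, satisfiable

1. ~((~a & (~a | b)) -> []<>(~a & (~a | b))), u
2. ~a & (~a | b), u
3. ~[]<>(~a & (~a | b)), u
4. ~a, u
5. ~a | b, u
6. b, u
7. ~<>(~a & (~a | b)), v
8. ~(~a & (~a | b)), v
9. ~(~a | b), v
10. a, v
11. ~b, v
Accessibility: uRu, uRv, vRv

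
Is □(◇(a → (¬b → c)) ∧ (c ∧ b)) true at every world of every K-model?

Tableau for the negation ¬□(◇(a → (¬b → c)) ∧ (c ∧ b)):
1. ¬□(◇(a → (¬b → c)) ∧ (c ∧ b)), 0
2. ¬(◇(a → (¬b → c)) ∧ (c ∧ b)), 1
3. ¬(c ∧ b), 1
4. ¬b, 1
Accessibility: 0R1
The negation has an open branch (countermodel exists).

No, not valid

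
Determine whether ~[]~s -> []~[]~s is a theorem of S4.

No, not valid

Tableau for the negation ~(~[]~s -> []~[]~s):
1. ~(~[]~s -> []~[]~s), w0
2. ~[]~s, w0   [~->-rule on 1]
3. ~[]~[]~s, w0   [~->-rule on 1]
4. s, w1   [~[]-rule on 2: fresh world w1, w0Rw1]
5. []~s, w2   [~[]-rule on 3: fresh world w2, w0Rw2]
6. ~s, w2   [[]-rule on 5 via w2Rw2]
Accessibility: w0Rw0, w0Rw1, w0Rw2, w1Rw1, w2Rw2
The negation has an open branch (countermodel exists).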